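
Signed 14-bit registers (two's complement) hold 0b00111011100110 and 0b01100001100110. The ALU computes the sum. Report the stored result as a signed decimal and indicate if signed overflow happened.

-6324; overflow

0b00111011100110 → 00111011100110 = 3814 (signed)
0b01100001100110 → 01100001100110 = 6246 (signed)
  00111011100110
+ 01100001100110
= 10011101001100
Result 10011101001100: MSB = 1 → 10060 − 16384 = -6324.
Both addends are non-negative but the stored result is negative: signed overflow. The true value 3814 + 6246 = 10060 lies outside [-8192, 8191].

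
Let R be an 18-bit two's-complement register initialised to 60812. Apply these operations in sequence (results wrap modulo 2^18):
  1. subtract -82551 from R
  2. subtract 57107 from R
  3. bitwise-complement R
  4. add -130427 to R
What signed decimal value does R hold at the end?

45460

Start: R = 60812 = 001110110110001100.
R = 60812 − (-82551) = 143363; wraps to -118781 = 100011000000000011
R = -118781 − 57107 = -175888; wraps to 86256 = 010101000011110000
R = NOT 010101000011110000 = 101010111100001111 = -86257
R = -86257 + (-130427) = -216684; wraps to 45460 = 001011000110010100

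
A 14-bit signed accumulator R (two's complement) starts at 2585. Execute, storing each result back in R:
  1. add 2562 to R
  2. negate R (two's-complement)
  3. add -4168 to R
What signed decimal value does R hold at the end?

Start: R = 2585 = 00101000011001.
R = 2585 + 2562 = 5147 = 01010000011011
R = −(5147) = -5147 = 10101111100101
R = -5147 + (-4168) = -9315; wraps to 7069 = 01101110011101

7069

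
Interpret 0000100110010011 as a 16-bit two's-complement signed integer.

MSB is 0, so the value is non-negative: 0000100110010011 = 2451.

2451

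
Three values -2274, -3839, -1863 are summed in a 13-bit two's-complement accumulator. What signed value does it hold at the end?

216

-2274 + (-3839) = -6113 → wraps to 2079 (0100000011111)
2079 + (-1863) = 216 (0000011011000)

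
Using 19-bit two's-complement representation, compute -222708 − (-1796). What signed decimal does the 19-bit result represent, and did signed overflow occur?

-220912; no overflow

-222708 → 1001001101000001100
-1796 → 1111111100011111100
Subtract via negate-and-add: invert 1111111100011111100 + 1 = 0000000011100000100 (i.e. 1796).
  1001001101000001100
+ 0000000011100000100
= 1001010000100010000
Result 1001010000100010000: MSB = 1 → 303376 − 524288 = -220912.
Addends (after negating the subtrahend) have opposite signs, so signed overflow cannot occur.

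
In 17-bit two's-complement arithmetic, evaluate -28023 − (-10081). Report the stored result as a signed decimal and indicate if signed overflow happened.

-17942; no overflow

-28023 → 11001001010001001
-10081 → 11101100010011111
Subtract via negate-and-add: invert 11101100010011111 + 1 = 00010011101100001 (i.e. 10081).
  11001001010001001
+ 00010011101100001
= 11011100111101010
Result 11011100111101010: MSB = 1 → 113130 − 131072 = -17942.
Addends (after negating the subtrahend) have opposite signs, so signed overflow cannot occur.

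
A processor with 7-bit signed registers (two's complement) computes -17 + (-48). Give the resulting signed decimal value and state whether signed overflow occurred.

63; overflow

-17 → 1101111
-48 → 1010000
  1101111
+ 1010000
= 0111111  (discard carry-out 1)
Result 0111111: MSB = 0 → value 63.
Both addends are negative but the stored result is non-negative: signed overflow. The true value -17 + (-48) = -65 lies outside [-64, 63].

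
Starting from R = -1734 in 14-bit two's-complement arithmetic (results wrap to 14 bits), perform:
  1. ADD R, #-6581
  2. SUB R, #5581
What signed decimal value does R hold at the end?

2488

Start: R = -1734 = 11100100111010.
R = -1734 + (-6581) = -8315; wraps to 8069 = 01111110000101
R = 8069 − 5581 = 2488 = 00100110111000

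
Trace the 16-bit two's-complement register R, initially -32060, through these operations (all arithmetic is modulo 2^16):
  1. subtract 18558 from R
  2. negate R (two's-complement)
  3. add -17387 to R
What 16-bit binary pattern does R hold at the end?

1000000111001111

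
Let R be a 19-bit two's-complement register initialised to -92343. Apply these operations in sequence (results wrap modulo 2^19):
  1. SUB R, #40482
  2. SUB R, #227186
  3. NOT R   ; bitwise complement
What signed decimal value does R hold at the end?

-164278

Start: R = -92343 = 1101001011101001001.
R = -92343 − 40482 = -132825 = 1011111100100100111
R = -132825 − 227186 = -360011; wraps to 164277 = 0101000000110110101
R = NOT 0101000000110110101 = 1010111111001001010 = -164278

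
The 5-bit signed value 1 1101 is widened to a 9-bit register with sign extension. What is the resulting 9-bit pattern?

111111101

MSB of 11101 is 1; replicate it into the new high bits.
1111|11101 → 111111101 (still -3).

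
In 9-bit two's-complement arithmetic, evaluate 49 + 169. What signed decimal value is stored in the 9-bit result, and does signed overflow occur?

49 → 000110001
169 → 010101001
  000110001
+ 010101001
= 011011010
Result 011011010: MSB = 0 → value 218.
Both addends are non-negative and so is the stored result: no signed overflow.

218; no overflow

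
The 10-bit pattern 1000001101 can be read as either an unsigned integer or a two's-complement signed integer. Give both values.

unsigned = 525, signed = -499

Unsigned: 1000001101 = 525.
Signed: MSB=1 → 525 − 1024 = -499.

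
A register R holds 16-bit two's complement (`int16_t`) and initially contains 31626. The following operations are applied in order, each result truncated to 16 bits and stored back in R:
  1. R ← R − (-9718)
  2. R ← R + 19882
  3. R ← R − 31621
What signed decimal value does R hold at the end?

Start: R = 31626 = 0111101110001010.
R = 31626 − (-9718) = 41344; wraps to -24192 = 1010000110000000
R = -24192 + 19882 = -4310 = 1110111100101010
R = -4310 − 31621 = -35931; wraps to 29605 = 0111001110100101

29605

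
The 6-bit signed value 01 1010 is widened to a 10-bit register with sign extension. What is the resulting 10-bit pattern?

0000011010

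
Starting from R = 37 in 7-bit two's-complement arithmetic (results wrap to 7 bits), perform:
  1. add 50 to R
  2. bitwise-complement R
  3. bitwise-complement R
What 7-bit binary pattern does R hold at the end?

1010111

Start: R = 37 = 0100101.
R = 37 + 50 = 87; wraps to -41 = 1010111
R = NOT 1010111 = 0101000 = 40
R = NOT 0101000 = 1010111 = -41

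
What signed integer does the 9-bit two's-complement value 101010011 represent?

-173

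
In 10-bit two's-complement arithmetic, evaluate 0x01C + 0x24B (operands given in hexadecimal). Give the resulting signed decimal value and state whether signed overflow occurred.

-409; no overflow

0x01C = 0000011100 = 28 (signed)
0x24B = 1001001011 = -437 (signed)
  0000011100
+ 1001001011
= 1001100111
Result 1001100111: MSB = 1 → 615 − 1024 = -409.
Addends have opposite signs, so signed overflow cannot occur.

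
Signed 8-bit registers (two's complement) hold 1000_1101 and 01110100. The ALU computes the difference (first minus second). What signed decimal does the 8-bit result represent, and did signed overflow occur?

25; overflow

1000_1101 → 10001101 = -115 (signed)
01110100 = 116 (signed)
Subtract via negate-and-add: invert 01110100 + 1 = 10001100 (i.e. -116).
  10001101
+ 10001100
= 00011001  (discard carry-out 1)
Result 00011001: MSB = 0 → value 25.
Both addends (after negating the subtrahend) are negative but the stored result is non-negative: signed overflow. The true value -115 − 116 = -231 lies outside [-128, 127].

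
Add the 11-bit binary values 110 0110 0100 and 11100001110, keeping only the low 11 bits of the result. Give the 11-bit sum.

10101110010

  11001100100
+ 11100001110
= 10101110010  (discard carry-out 1)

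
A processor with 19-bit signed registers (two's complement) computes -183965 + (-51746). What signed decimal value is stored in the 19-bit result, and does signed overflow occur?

-235711; no overflow

-183965 → 1010011000101100011
-51746 → 1110011010111011110
  1010011000101100011
+ 1110011010111011110
= 1000110011101000001  (discard carry-out 1)
Result 1000110011101000001: MSB = 1 → 288577 − 524288 = -235711.
Both addends are negative and so is the stored result: no signed overflow.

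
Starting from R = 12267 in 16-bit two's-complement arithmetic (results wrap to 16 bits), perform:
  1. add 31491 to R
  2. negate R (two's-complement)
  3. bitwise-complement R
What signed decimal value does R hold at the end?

Start: R = 12267 = 0010111111101011.
R = 12267 + 31491 = 43758; wraps to -21778 = 1010101011101110
R = −(-21778) = 21778 = 0101010100010010
R = NOT 0101010100010010 = 1010101011101101 = -21779

-21779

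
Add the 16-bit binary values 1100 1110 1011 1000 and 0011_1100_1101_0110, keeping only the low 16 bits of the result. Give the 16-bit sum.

0000101110001110

  1100111010111000
+ 0011110011010110
= 0000101110001110  (discard carry-out 1)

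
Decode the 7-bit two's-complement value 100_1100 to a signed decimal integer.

-52

MSB is 1, so the value is negative.
Invert: 0110011. Add 1: 0110100 = 52. So the value is −52.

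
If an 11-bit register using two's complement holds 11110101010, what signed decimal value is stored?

-86

MSB is 1, so the value is negative.
Invert: 00001010101. Add 1: 00001010110 = 86. So the value is −86.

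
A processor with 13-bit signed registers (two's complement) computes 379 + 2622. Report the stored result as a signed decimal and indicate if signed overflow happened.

3001; no overflow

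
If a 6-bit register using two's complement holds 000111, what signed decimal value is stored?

MSB is 0, so the value is non-negative: 000111 = 7.

7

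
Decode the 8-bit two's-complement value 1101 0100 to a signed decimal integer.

-44

MSB is 1, so the value is negative.
Unsigned reading: 212. Subtract 2^8 = 256: 212 − 256 = -44.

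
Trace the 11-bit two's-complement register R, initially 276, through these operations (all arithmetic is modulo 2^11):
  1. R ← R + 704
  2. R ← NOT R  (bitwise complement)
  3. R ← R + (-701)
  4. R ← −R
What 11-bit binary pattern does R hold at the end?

11010010010

Start: R = 276 = 00100010100.
R = 276 + 704 = 980 = 01111010100
R = NOT 01111010100 = 10000101011 = -981
R = -981 + (-701) = -1682; wraps to 366 = 00101101110
R = −(366) = -366 = 11010010010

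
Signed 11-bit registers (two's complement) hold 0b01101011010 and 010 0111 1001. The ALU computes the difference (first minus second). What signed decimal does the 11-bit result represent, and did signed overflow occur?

0b01101011010 → 01101011010 = 858 (signed)
010 0111 1001 → 01001111001 = 633 (signed)
Subtract via negate-and-add: invert 01001111001 + 1 = 10110000111 (i.e. -633).
  01101011010
+ 10110000111
= 00011100001  (discard carry-out 1)
Result 00011100001: MSB = 0 → value 225.
Addends (after negating the subtrahend) have opposite signs, so signed overflow cannot occur.

225; no overflow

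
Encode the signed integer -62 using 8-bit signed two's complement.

|-62| = 62 = 00111110 in 8 bits.
Invert the bits: 11000001. Add 1: 11000010.

11000010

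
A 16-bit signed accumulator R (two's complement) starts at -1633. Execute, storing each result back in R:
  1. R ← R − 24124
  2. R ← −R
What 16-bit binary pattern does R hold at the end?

0110010010011101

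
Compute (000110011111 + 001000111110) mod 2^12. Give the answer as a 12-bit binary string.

  000110011111
+ 001000111110
= 001111011101

001111011101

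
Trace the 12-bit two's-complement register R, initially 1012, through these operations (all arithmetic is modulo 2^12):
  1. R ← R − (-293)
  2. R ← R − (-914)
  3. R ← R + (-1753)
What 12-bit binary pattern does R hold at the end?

Start: R = 1012 = 001111110100.
R = 1012 − (-293) = 1305 = 010100011001
R = 1305 − (-914) = 2219; wraps to -1877 = 100010101011
R = -1877 + (-1753) = -3630; wraps to 466 = 000111010010

000111010010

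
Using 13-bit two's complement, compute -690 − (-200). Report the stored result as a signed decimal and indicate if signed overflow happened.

-490; no overflow

-690 → 1110101001110
-200 → 1111100111000
Subtract via negate-and-add: invert 1111100111000 + 1 = 0000011001000 (i.e. 200).
  1110101001110
+ 0000011001000
= 1111000010110
Result 1111000010110: MSB = 1 → 7702 − 8192 = -490.
Addends (after negating the subtrahend) have opposite signs, so signed overflow cannot occur.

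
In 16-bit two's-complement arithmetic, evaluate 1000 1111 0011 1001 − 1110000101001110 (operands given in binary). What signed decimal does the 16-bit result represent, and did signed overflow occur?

-21013; no overflow

1000 1111 0011 1001 → 1000111100111001 = -28871 (signed)
1110000101001110 = -7858 (signed)
Subtract via negate-and-add: invert 1110000101001110 + 1 = 0001111010110010 (i.e. 7858).
  1000111100111001
+ 0001111010110010
= 1010110111101011
Result 1010110111101011: MSB = 1 → 44523 − 65536 = -21013.
Addends (after negating the subtrahend) have opposite signs, so signed overflow cannot occur.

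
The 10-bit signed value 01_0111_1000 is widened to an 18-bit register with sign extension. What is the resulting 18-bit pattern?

000000000101111000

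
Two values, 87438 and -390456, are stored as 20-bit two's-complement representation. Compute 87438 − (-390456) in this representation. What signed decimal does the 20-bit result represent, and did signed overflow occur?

477894; no overflow

87438 → 00010101010110001110
-390456 → 10100000101011001000
Subtract via negate-and-add: invert 10100000101011001000 + 1 = 01011111010100111000 (i.e. 390456).
  00010101010110001110
+ 01011111010100111000
= 01110100101011000110
Result 01110100101011000110: MSB = 0 → value 477894.
Both addends (after negating the subtrahend) are non-negative and so is the stored result: no signed overflow.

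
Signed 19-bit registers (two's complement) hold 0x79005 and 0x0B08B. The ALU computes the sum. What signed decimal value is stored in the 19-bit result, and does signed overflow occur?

16528; no overflow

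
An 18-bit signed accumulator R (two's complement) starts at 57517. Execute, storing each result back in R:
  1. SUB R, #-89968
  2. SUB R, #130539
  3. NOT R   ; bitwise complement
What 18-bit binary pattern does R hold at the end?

Start: R = 57517 = 001110000010101101.
R = 57517 − (-89968) = 147485; wraps to -114659 = 100100000000011101
R = -114659 − 130539 = -245198; wraps to 16946 = 000100001000110010
R = NOT 000100001000110010 = 111011110111001101 = -16947

111011110111001101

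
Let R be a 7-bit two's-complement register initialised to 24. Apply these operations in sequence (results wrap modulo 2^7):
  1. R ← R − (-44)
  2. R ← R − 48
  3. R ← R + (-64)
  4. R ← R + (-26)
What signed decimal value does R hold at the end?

Start: R = 24 = 0011000.
R = 24 − (-44) = 68; wraps to -60 = 1000100
R = -60 − 48 = -108; wraps to 20 = 0010100
R = 20 + (-64) = -44 = 1010100
R = -44 + (-26) = -70; wraps to 58 = 0111010

58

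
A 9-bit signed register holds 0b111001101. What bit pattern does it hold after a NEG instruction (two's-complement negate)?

000110011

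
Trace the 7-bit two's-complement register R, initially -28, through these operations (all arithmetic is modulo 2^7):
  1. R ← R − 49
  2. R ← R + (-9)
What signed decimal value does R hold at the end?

42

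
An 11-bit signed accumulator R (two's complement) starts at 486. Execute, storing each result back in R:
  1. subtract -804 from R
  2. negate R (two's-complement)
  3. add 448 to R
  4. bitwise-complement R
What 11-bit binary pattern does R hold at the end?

01101001001

Start: R = 486 = 00111100110.
R = 486 − (-804) = 1290; wraps to -758 = 10100001010
R = −(-758) = 758 = 01011110110
R = 758 + 448 = 1206; wraps to -842 = 10010110110
R = NOT 10010110110 = 01101001001 = 841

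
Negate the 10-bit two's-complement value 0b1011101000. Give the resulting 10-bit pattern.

0100011000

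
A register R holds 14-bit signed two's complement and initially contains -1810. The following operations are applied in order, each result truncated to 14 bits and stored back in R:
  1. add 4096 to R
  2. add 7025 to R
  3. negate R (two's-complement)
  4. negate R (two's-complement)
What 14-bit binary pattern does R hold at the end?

10010001011111

Start: R = -1810 = 11100011101110.
R = -1810 + 4096 = 2286 = 00100011101110
R = 2286 + 7025 = 9311; wraps to -7073 = 10010001011111
R = −(-7073) = 7073 = 01101110100001
R = −(7073) = -7073 = 10010001011111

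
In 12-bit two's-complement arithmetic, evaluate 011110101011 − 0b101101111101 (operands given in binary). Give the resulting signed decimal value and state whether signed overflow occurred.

011110101011 = 1963 (signed)
0b101101111101 → 101101111101 = -1155 (signed)
Subtract via negate-and-add: invert 101101111101 + 1 = 010010000011 (i.e. 1155).
  011110101011
+ 010010000011
= 110000101110
Result 110000101110: MSB = 1 → 3118 − 4096 = -978.
Both addends (after negating the subtrahend) are non-negative but the stored result is negative: signed overflow. The true value 1963 − (-1155) = 3118 lies outside [-2048, 2047].

-978; overflow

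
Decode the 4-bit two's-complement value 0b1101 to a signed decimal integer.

MSB is 1, so the value is negative.
Unsigned reading: 13. Subtract 2^4 = 16: 13 − 16 = -3.

-3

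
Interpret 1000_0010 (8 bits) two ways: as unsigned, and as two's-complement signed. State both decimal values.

unsigned = 130, signed = -126

Unsigned: 10000010 = 130.
Signed: MSB=1 → 130 − 256 = -126.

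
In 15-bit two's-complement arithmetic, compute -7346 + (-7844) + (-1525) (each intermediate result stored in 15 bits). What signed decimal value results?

16053

-7346 + (-7844) = -15190 (100010010101010)
-15190 + (-1525) = -16715 → wraps to 16053 (011111010110101)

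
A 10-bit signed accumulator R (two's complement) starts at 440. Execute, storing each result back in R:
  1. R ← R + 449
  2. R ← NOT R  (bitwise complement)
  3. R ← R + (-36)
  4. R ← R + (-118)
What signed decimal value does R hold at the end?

-20

Start: R = 440 = 0110111000.
R = 440 + 449 = 889; wraps to -135 = 1101111001
R = NOT 1101111001 = 0010000110 = 134
R = 134 + (-36) = 98 = 0001100010
R = 98 + (-118) = -20 = 1111101100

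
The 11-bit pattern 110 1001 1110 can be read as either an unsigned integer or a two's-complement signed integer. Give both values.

unsigned = 1694, signed = -354

Unsigned: 11010011110 = 1694.
Signed: MSB=1 → 1694 − 2048 = -354.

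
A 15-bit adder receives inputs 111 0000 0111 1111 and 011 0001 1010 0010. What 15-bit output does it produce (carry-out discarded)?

010001000100001

  111000001111111
+ 011000110100010
= 010001000100001  (discard carry-out 1)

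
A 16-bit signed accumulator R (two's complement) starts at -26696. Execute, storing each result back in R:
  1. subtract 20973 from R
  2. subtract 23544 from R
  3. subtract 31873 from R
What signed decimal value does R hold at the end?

Start: R = -26696 = 1001011110111000.
R = -26696 − 20973 = -47669; wraps to 17867 = 0100010111001011
R = 17867 − 23544 = -5677 = 1110100111010011
R = -5677 − 31873 = -37550; wraps to 27986 = 0110110101010010

27986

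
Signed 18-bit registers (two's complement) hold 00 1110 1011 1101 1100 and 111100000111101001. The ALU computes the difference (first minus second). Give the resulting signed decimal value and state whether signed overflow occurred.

00 1110 1011 1101 1100 → 001110101111011100 = 60380 (signed)
111100000111101001 = -15895 (signed)
Subtract via negate-and-add: invert 111100000111101001 + 1 = 000011111000010111 (i.e. 15895).
  001110101111011100
+ 000011111000010111
= 010010100111110011
Result 010010100111110011: MSB = 0 → value 76275.
Both addends (after negating the subtrahend) are non-negative and so is the stored result: no signed overflow.

76275; no overflow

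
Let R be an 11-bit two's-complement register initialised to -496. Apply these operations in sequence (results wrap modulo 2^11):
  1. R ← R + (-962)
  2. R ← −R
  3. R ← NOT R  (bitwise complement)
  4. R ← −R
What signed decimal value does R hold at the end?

Start: R = -496 = 11000010000.
R = -496 + (-962) = -1458; wraps to 590 = 01001001110
R = −(590) = -590 = 10110110010
R = NOT 10110110010 = 01001001101 = 589
R = −(589) = -589 = 10110110011

-589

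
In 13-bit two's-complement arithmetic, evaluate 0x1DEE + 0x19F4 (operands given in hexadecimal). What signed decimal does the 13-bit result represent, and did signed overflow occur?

-2078; no overflow

0x1DEE = 1110111101110 = -530 (signed)
0x19F4 = 1100111110100 = -1548 (signed)
  1110111101110
+ 1100111110100
= 1011111100010  (discard carry-out 1)
Result 1011111100010: MSB = 1 → 6114 − 8192 = -2078.
Both addends are negative and so is the stored result: no signed overflow.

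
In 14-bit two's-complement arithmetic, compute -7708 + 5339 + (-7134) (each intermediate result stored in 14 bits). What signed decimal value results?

6881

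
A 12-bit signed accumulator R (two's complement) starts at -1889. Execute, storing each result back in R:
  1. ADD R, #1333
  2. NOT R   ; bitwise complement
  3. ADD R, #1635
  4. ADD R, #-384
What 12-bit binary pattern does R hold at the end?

011100001110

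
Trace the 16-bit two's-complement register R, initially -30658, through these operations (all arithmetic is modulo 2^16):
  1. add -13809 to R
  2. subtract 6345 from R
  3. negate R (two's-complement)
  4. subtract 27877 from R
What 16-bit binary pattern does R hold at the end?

0101100110010111

Start: R = -30658 = 1000100000111110.
R = -30658 + (-13809) = -44467; wraps to 21069 = 0101001001001101
R = 21069 − 6345 = 14724 = 0011100110000100
R = −(14724) = -14724 = 1100011001111100
R = -14724 − 27877 = -42601; wraps to 22935 = 0101100110010111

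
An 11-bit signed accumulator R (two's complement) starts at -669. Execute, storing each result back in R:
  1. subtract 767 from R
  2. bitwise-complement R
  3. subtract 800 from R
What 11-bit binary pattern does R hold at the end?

01001111011

Start: R = -669 = 10101100011.
R = -669 − 767 = -1436; wraps to 612 = 01001100100
R = NOT 01001100100 = 10110011011 = -613
R = -613 − 800 = -1413; wraps to 635 = 01001111011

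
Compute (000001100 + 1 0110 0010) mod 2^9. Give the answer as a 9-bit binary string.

  000001100
+ 101100010
= 101101110

101101110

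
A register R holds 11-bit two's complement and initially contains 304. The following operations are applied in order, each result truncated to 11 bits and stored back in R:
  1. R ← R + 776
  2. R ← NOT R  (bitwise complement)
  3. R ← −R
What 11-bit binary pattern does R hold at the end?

Start: R = 304 = 00100110000.
R = 304 + 776 = 1080; wraps to -968 = 10000111000
R = NOT 10000111000 = 01111000111 = 967
R = −(967) = -967 = 10000111001

10000111001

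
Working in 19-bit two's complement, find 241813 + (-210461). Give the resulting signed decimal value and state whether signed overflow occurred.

241813 → 0111011000010010101
-210461 → 1001100100111100011
  0111011000010010101
+ 1001100100111100011
= 0000111101001111000  (discard carry-out 1)
Result 0000111101001111000: MSB = 0 → value 31352.
Addends have opposite signs, so signed overflow cannot occur.

31352; no overflow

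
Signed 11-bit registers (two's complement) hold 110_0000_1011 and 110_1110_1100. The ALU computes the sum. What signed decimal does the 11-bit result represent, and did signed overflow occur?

-777; no overflow

110_0000_1011 → 11000001011 = -501 (signed)
110_1110_1100 → 11011101100 = -276 (signed)
  11000001011
+ 11011101100
= 10011110111  (discard carry-out 1)
Result 10011110111: MSB = 1 → 1271 − 2048 = -777.
Both addends are negative and so is the stored result: no signed overflow.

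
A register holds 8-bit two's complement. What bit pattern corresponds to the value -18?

|-18| = 18 = 00010010 in 8 bits.
Invert the bits: 11101101. Add 1: 11101110.
Check: 11101110 reads as 238 − 256 = -18.

11101110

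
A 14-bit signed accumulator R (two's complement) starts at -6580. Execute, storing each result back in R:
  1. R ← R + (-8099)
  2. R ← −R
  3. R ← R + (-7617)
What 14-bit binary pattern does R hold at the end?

01101110010110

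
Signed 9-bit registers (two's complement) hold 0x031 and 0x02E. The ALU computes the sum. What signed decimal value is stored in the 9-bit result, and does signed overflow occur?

0x031 = 000110001 = 49 (signed)
0x02E = 000101110 = 46 (signed)
  000110001
+ 000101110
= 001011111
Result 001011111: MSB = 0 → value 95.
Both addends are non-negative and so is the stored result: no signed overflow.

95; no overflow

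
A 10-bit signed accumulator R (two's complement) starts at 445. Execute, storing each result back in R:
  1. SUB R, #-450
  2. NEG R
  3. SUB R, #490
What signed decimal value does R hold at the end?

-361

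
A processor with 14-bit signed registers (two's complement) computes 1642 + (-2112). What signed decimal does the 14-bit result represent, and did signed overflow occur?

-470; no overflow

1642 → 00011001101010
-2112 → 11011111000000
  00011001101010
+ 11011111000000
= 11111000101010
Result 11111000101010: MSB = 1 → 15914 − 16384 = -470.
Addends have opposite signs, so signed overflow cannot occur.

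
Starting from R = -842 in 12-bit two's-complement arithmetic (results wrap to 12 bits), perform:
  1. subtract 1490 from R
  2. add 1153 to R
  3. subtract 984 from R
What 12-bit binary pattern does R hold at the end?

011110001101

Start: R = -842 = 110010110110.
R = -842 − 1490 = -2332; wraps to 1764 = 011011100100
R = 1764 + 1153 = 2917; wraps to -1179 = 101101100101
R = -1179 − 984 = -2163; wraps to 1933 = 011110001101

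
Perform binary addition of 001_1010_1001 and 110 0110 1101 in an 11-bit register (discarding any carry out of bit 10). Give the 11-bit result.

00000010110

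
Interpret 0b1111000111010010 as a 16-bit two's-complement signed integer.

-3630

MSB is 1, so the value is negative.
Invert: 0000111000101101. Add 1: 0000111000101110 = 3630. So the value is −3630.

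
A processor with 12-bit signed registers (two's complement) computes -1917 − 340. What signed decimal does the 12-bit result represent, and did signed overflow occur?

1839; overflow

-1917 → 100010000011
340 → 000101010100
Subtract via negate-and-add: invert 000101010100 + 1 = 111010101100 (i.e. -340).
  100010000011
+ 111010101100
= 011100101111  (discard carry-out 1)
Result 011100101111: MSB = 0 → value 1839.
Both addends (after negating the subtrahend) are negative but the stored result is non-negative: signed overflow. The true value -1917 − 340 = -2257 lies outside [-2048, 2047].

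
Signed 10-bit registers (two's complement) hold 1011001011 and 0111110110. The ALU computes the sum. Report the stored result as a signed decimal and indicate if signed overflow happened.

1011001011 = -309 (signed)
0111110110 = 502 (signed)
  1011001011
+ 0111110110
= 0011000001  (discard carry-out 1)
Result 0011000001: MSB = 0 → value 193.
Addends have opposite signs, so signed overflow cannot occur.

193; no overflow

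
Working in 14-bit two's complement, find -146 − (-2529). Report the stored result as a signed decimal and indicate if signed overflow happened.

-146 → 11111101101110
-2529 → 11011000011111
Subtract via negate-and-add: invert 11011000011111 + 1 = 00100111100001 (i.e. 2529).
  11111101101110
+ 00100111100001
= 00100101001111  (discard carry-out 1)
Result 00100101001111: MSB = 0 → value 2383.
Addends (after negating the subtrahend) have opposite signs, so signed overflow cannot occur.

2383; no overflow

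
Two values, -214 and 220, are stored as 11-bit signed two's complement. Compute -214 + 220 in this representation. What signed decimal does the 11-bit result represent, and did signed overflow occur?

6; no overflow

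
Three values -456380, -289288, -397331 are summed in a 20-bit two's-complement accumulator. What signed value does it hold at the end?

-94423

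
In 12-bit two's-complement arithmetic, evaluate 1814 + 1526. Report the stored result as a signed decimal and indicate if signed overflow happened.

1814 → 011100010110
1526 → 010111110110
  011100010110
+ 010111110110
= 110100001100
Result 110100001100: MSB = 1 → 3340 − 4096 = -756.
Both addends are non-negative but the stored result is negative: signed overflow. The true value 1814 + 1526 = 3340 lies outside [-2048, 2047].

-756; overflow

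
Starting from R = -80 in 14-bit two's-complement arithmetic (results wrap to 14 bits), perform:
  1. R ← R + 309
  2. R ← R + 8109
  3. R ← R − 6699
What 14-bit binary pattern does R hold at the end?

Start: R = -80 = 11111110110000.
R = -80 + 309 = 229 = 00000011100101
R = 229 + 8109 = 8338; wraps to -8046 = 10000010010010
R = -8046 − 6699 = -14745; wraps to 1639 = 00011001100111

00011001100111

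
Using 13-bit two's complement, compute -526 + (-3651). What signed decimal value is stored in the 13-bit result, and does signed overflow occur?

4015; overflow

-526 → 1110111110010
-3651 → 1000110111101
  1110111110010
+ 1000110111101
= 0111110101111  (discard carry-out 1)
Result 0111110101111: MSB = 0 → value 4015.
Both addends are negative but the stored result is non-negative: signed overflow. The true value -526 + (-3651) = -4177 lies outside [-4096, 4095].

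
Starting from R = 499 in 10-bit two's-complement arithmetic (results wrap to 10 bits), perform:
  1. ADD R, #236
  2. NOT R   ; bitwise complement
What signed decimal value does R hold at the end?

Start: R = 499 = 0111110011.
R = 499 + 236 = 735; wraps to -289 = 1011011111
R = NOT 1011011111 = 0100100000 = 288

288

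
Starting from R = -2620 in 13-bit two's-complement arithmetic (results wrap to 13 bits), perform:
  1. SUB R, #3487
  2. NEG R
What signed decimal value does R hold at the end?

-2085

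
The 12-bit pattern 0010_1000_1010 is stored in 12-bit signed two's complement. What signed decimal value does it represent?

650

MSB is 0, so the value is non-negative: 001010001010 = 650.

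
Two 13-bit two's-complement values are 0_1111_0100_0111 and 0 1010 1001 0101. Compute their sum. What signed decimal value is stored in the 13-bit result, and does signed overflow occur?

0_1111_0100_0111 → 0111101000111 = 3911 (signed)
0 1010 1001 0101 → 0101010010101 = 2709 (signed)
  0111101000111
+ 0101010010101
= 1100111011100
Result 1100111011100: MSB = 1 → 6620 − 8192 = -1572.
Both addends are non-negative but the stored result is negative: signed overflow. The true value 3911 + 2709 = 6620 lies outside [-4096, 4095].

-1572; overflow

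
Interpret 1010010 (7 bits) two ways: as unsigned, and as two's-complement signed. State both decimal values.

unsigned = 82, signed = -46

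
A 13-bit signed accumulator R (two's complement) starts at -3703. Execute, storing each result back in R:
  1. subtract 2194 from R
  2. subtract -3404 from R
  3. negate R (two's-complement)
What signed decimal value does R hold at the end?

Start: R = -3703 = 1000110001001.
R = -3703 − 2194 = -5897; wraps to 2295 = 0100011110111
R = 2295 − (-3404) = 5699; wraps to -2493 = 1011001000011
R = −(-2493) = 2493 = 0100110111101

2493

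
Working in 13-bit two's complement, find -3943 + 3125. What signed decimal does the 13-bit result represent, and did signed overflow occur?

-3943 → 1000010011001
3125 → 0110000110101
  1000010011001
+ 0110000110101
= 1110011001110
Result 1110011001110: MSB = 1 → 7374 − 8192 = -818.
Addends have opposite signs, so signed overflow cannot occur.

-818; no overflow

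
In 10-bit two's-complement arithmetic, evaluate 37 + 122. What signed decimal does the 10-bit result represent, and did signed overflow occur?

37 → 0000100101
122 → 0001111010
  0000100101
+ 0001111010
= 0010011111
Result 0010011111: MSB = 0 → value 159.
Both addends are non-negative and so is the stored result: no signed overflow.

159; no overflow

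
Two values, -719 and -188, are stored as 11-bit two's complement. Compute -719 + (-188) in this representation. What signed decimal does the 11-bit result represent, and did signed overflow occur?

-719 → 10100110001
-188 → 11101000100
  10100110001
+ 11101000100
= 10001110101  (discard carry-out 1)
Result 10001110101: MSB = 1 → 1141 − 2048 = -907.
Both addends are negative and so is the stored result: no signed overflow.

-907; no overflow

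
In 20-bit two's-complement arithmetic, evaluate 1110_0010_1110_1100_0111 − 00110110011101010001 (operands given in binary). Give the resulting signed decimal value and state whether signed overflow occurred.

-342154; no overflow

1110_0010_1110_1100_0111 → 11100010111011000111 = -119097 (signed)
00110110011101010001 = 223057 (signed)
Subtract via negate-and-add: invert 00110110011101010001 + 1 = 11001001100010101111 (i.e. -223057).
  11100010111011000111
+ 11001001100010101111
= 10101100011101110110  (discard carry-out 1)
Result 10101100011101110110: MSB = 1 → 706422 − 1048576 = -342154.
Both addends (after negating the subtrahend) are negative and so is the stored result: no signed overflow.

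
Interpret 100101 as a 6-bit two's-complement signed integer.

MSB is 1, so the value is negative.
Unsigned reading: 37. Subtract 2^6 = 64: 37 − 64 = -27.

-27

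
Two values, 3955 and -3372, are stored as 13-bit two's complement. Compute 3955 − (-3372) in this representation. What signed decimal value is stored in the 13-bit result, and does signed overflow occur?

3955 → 0111101110011
-3372 → 1001011010100
Subtract via negate-and-add: invert 1001011010100 + 1 = 0110100101100 (i.e. 3372).
  0111101110011
+ 0110100101100
= 1110010011111
Result 1110010011111: MSB = 1 → 7327 − 8192 = -865.
Both addends (after negating the subtrahend) are non-negative but the stored result is negative: signed overflow. The true value 3955 − (-3372) = 7327 lies outside [-4096, 4095].

-865; overflow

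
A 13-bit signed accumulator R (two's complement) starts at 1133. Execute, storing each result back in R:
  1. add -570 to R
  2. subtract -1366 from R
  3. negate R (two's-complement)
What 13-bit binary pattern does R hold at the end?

Start: R = 1133 = 0010001101101.
R = 1133 + (-570) = 563 = 0001000110011
R = 563 − (-1366) = 1929 = 0011110001001
R = −(1929) = -1929 = 1100001110111

1100001110111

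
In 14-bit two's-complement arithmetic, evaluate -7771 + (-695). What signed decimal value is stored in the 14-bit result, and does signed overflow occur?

7918; overflow

-7771 → 10000110100101
-695 → 11110101001001
  10000110100101
+ 11110101001001
= 01111011101110  (discard carry-out 1)
Result 01111011101110: MSB = 0 → value 7918.
Both addends are negative but the stored result is non-negative: signed overflow. The true value -7771 + (-695) = -8466 lies outside [-8192, 8191].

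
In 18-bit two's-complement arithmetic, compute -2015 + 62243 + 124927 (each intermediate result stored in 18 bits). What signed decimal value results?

-76989

-2015 + 62243 = 60228 (001110101101000100)
60228 + 124927 = 185155 → wraps to -76989 (101101001101000011)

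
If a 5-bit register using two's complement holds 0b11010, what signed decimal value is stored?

-6

MSB is 1, so the value is negative.
Invert: 00101. Add 1: 00110 = 6. So the value is −6.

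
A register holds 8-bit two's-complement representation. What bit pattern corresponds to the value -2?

11111110

|-2| = 2 = 00000010 in 8 bits.
Invert the bits: 11111101. Add 1: 11111110.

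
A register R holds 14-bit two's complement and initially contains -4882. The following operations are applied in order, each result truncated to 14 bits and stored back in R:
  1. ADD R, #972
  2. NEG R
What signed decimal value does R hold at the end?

3910

Start: R = -4882 = 10110011101110.
R = -4882 + 972 = -3910 = 11000010111010
R = −(-3910) = 3910 = 00111101000110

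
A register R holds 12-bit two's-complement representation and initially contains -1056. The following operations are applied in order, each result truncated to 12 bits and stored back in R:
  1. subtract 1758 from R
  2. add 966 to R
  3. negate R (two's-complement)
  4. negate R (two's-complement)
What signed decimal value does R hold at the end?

-1848

Start: R = -1056 = 101111100000.
R = -1056 − 1758 = -2814; wraps to 1282 = 010100000010
R = 1282 + 966 = 2248; wraps to -1848 = 100011001000
R = −(-1848) = 1848 = 011100111000
R = −(1848) = -1848 = 100011001000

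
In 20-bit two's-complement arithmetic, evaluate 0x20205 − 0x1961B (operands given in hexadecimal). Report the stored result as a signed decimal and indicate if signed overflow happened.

27626; no overflow

0x20205 = 00100000001000000101 = 131589 (signed)
0x1961B = 00011001011000011011 = 103963 (signed)
Subtract via negate-and-add: invert 00011001011000011011 + 1 = 11100110100111100101 (i.e. -103963).
  00100000001000000101
+ 11100110100111100101
= 00000110101111101010  (discard carry-out 1)
Result 00000110101111101010: MSB = 0 → value 27626.
Addends (after negating the subtrahend) have opposite signs, so signed overflow cannot occur.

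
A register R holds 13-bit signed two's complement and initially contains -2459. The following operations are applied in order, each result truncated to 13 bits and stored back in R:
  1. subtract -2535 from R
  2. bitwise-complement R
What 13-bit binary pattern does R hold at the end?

Start: R = -2459 = 1011001100101.
R = -2459 − (-2535) = 76 = 0000001001100
R = NOT 0000001001100 = 1111110110011 = -77

1111110110011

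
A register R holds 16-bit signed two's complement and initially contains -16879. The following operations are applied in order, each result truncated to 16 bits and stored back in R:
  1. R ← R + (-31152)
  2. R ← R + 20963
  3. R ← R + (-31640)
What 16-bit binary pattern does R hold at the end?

0001101010101100

Start: R = -16879 = 1011111000010001.
R = -16879 + (-31152) = -48031; wraps to 17505 = 0100010001100001
R = 17505 + 20963 = 38468; wraps to -27068 = 1001011001000100
R = -27068 + (-31640) = -58708; wraps to 6828 = 0001101010101100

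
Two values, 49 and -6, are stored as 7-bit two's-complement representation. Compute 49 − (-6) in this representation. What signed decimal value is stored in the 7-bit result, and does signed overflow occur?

55; no overflow

49 → 0110001
-6 → 1111010
Subtract via negate-and-add: invert 1111010 + 1 = 0000110 (i.e. 6).
  0110001
+ 0000110
= 0110111
Result 0110111: MSB = 0 → value 55.
Both addends (after negating the subtrahend) are non-negative and so is the stored result: no signed overflow.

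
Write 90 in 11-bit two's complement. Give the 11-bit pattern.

00001011010

90 is non-negative, so write it directly in 11 bits: 00001011010.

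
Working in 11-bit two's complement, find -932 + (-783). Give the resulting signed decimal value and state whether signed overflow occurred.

-932 → 10001011100
-783 → 10011110001
  10001011100
+ 10011110001
= 00101001101  (discard carry-out 1)
Result 00101001101: MSB = 0 → value 333.
Both addends are negative but the stored result is non-negative: signed overflow. The true value -932 + (-783) = -1715 lies outside [-1024, 1023].

333; overflow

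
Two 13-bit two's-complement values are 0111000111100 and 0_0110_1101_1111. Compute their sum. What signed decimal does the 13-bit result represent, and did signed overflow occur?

0111000111100 = 3644 (signed)
0_0110_1101_1111 → 0011011011111 = 1759 (signed)
  0111000111100
+ 0011011011111
= 1010100011011
Result 1010100011011: MSB = 1 → 5403 − 8192 = -2789.
Both addends are non-negative but the stored result is negative: signed overflow. The true value 3644 + 1759 = 5403 lies outside [-4096, 4095].

-2789; overflow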